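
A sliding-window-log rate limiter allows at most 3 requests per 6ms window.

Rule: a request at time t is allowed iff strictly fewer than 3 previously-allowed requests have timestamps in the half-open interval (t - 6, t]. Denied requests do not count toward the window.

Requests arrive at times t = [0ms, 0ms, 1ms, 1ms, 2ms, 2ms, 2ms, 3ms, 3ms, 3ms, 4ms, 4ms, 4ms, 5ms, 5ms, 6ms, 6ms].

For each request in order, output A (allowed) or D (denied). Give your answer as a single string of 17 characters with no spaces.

Tracking allowed requests in the window:
  req#1 t=0ms: ALLOW
  req#2 t=0ms: ALLOW
  req#3 t=1ms: ALLOW
  req#4 t=1ms: DENY
  req#5 t=2ms: DENY
  req#6 t=2ms: DENY
  req#7 t=2ms: DENY
  req#8 t=3ms: DENY
  req#9 t=3ms: DENY
  req#10 t=3ms: DENY
  req#11 t=4ms: DENY
  req#12 t=4ms: DENY
  req#13 t=4ms: DENY
  req#14 t=5ms: DENY
  req#15 t=5ms: DENY
  req#16 t=6ms: ALLOW
  req#17 t=6ms: ALLOW

Answer: AAADDDDDDDDDDDDAA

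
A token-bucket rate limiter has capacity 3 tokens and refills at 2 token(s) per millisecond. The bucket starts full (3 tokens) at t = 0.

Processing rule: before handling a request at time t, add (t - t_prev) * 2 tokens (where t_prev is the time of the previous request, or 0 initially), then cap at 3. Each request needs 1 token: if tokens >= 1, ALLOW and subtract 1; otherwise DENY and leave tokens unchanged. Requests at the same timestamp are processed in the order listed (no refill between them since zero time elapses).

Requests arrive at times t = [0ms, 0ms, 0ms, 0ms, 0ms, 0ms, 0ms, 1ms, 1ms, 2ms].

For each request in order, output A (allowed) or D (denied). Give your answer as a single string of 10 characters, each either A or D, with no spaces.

Answer: AAADDDDAAA

Derivation:
Simulating step by step:
  req#1 t=0ms: ALLOW
  req#2 t=0ms: ALLOW
  req#3 t=0ms: ALLOW
  req#4 t=0ms: DENY
  req#5 t=0ms: DENY
  req#6 t=0ms: DENY
  req#7 t=0ms: DENY
  req#8 t=1ms: ALLOW
  req#9 t=1ms: ALLOW
  req#10 t=2ms: ALLOW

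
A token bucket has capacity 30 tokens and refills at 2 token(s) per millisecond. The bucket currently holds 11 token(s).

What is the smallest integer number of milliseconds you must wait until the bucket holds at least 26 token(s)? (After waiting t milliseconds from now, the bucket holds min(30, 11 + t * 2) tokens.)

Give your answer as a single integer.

Need 11 + t * 2 >= 26, so t >= 15/2.
Smallest integer t = ceil(15/2) = 8.

Answer: 8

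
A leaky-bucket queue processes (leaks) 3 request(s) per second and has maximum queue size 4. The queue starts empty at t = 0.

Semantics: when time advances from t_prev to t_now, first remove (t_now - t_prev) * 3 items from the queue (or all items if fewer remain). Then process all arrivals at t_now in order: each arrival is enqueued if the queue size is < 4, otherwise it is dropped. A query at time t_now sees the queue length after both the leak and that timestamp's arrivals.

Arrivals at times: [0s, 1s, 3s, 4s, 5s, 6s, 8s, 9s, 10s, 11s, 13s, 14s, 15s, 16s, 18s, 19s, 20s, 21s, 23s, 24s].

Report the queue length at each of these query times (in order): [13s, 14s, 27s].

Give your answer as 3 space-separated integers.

Queue lengths at query times:
  query t=13s: backlog = 1
  query t=14s: backlog = 1
  query t=27s: backlog = 0

Answer: 1 1 0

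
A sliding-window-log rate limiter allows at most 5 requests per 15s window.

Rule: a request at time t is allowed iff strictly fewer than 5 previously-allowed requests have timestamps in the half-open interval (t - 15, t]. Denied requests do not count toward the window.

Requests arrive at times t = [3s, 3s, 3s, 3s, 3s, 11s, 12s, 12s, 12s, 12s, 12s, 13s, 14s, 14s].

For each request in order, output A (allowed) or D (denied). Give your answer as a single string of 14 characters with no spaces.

Tracking allowed requests in the window:
  req#1 t=3s: ALLOW
  req#2 t=3s: ALLOW
  req#3 t=3s: ALLOW
  req#4 t=3s: ALLOW
  req#5 t=3s: ALLOW
  req#6 t=11s: DENY
  req#7 t=12s: DENY
  req#8 t=12s: DENY
  req#9 t=12s: DENY
  req#10 t=12s: DENY
  req#11 t=12s: DENY
  req#12 t=13s: DENY
  req#13 t=14s: DENY
  req#14 t=14s: DENY

Answer: AAAAADDDDDDDDD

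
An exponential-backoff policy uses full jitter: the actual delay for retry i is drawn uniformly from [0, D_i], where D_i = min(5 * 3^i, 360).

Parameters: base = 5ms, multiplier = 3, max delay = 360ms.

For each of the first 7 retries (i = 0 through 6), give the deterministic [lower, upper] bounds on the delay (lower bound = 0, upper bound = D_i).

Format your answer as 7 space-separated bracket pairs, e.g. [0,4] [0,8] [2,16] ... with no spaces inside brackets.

Answer: [0,5] [0,15] [0,45] [0,135] [0,360] [0,360] [0,360]

Derivation:
Computing bounds per retry:
  i=0: D_i=min(5*3^0,360)=5, bounds=[0,5]
  i=1: D_i=min(5*3^1,360)=15, bounds=[0,15]
  i=2: D_i=min(5*3^2,360)=45, bounds=[0,45]
  i=3: D_i=min(5*3^3,360)=135, bounds=[0,135]
  i=4: D_i=min(5*3^4,360)=360, bounds=[0,360]
  i=5: D_i=min(5*3^5,360)=360, bounds=[0,360]
  i=6: D_i=min(5*3^6,360)=360, bounds=[0,360]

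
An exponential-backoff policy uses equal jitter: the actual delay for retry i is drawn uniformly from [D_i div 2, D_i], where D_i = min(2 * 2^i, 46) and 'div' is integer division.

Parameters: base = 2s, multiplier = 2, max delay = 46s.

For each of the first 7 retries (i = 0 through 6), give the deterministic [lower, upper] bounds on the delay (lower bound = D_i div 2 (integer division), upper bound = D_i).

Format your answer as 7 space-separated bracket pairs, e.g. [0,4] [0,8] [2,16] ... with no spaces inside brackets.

Computing bounds per retry:
  i=0: D_i=min(2*2^0,46)=2, bounds=[1,2]
  i=1: D_i=min(2*2^1,46)=4, bounds=[2,4]
  i=2: D_i=min(2*2^2,46)=8, bounds=[4,8]
  i=3: D_i=min(2*2^3,46)=16, bounds=[8,16]
  i=4: D_i=min(2*2^4,46)=32, bounds=[16,32]
  i=5: D_i=min(2*2^5,46)=46, bounds=[23,46]
  i=6: D_i=min(2*2^6,46)=46, bounds=[23,46]

Answer: [1,2] [2,4] [4,8] [8,16] [16,32] [23,46] [23,46]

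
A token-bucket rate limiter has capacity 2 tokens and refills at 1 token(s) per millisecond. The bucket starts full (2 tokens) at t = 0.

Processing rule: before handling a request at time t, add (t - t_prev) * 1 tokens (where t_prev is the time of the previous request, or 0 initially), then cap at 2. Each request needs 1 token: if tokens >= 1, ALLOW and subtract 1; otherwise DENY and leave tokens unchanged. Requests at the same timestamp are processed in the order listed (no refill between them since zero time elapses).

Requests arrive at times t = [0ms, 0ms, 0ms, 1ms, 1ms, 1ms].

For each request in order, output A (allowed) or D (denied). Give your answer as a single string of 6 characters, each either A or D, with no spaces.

Simulating step by step:
  req#1 t=0ms: ALLOW
  req#2 t=0ms: ALLOW
  req#3 t=0ms: DENY
  req#4 t=1ms: ALLOW
  req#5 t=1ms: DENY
  req#6 t=1ms: DENY

Answer: AADADD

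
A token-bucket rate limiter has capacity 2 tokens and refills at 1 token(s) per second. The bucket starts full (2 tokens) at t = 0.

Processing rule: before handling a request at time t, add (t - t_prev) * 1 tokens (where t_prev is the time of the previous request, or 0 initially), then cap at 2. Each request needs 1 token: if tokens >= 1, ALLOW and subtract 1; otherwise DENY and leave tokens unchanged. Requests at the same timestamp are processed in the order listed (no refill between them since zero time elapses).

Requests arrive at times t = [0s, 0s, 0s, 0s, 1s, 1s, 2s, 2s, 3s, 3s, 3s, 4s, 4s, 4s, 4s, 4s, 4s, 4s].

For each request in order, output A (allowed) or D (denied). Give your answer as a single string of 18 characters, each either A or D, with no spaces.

Simulating step by step:
  req#1 t=0s: ALLOW
  req#2 t=0s: ALLOW
  req#3 t=0s: DENY
  req#4 t=0s: DENY
  req#5 t=1s: ALLOW
  req#6 t=1s: DENY
  req#7 t=2s: ALLOW
  req#8 t=2s: DENY
  req#9 t=3s: ALLOW
  req#10 t=3s: DENY
  req#11 t=3s: DENY
  req#12 t=4s: ALLOW
  req#13 t=4s: DENY
  req#14 t=4s: DENY
  req#15 t=4s: DENY
  req#16 t=4s: DENY
  req#17 t=4s: DENY
  req#18 t=4s: DENY

Answer: AADDADADADDADDDDDD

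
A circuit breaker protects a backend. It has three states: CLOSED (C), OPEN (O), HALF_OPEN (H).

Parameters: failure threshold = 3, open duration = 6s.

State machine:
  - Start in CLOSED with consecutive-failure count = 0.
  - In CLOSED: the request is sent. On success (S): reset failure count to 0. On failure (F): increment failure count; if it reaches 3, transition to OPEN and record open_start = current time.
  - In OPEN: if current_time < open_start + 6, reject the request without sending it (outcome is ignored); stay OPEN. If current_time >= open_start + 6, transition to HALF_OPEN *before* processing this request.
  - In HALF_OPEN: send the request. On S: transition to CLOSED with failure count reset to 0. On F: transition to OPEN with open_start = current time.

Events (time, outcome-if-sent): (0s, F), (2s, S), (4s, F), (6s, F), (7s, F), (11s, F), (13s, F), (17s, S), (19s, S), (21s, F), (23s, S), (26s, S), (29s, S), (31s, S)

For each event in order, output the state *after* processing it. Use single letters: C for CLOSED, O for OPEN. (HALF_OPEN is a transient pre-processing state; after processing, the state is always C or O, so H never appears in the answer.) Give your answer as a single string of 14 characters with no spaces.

State after each event:
  event#1 t=0s outcome=F: state=CLOSED
  event#2 t=2s outcome=S: state=CLOSED
  event#3 t=4s outcome=F: state=CLOSED
  event#4 t=6s outcome=F: state=CLOSED
  event#5 t=7s outcome=F: state=OPEN
  event#6 t=11s outcome=F: state=OPEN
  event#7 t=13s outcome=F: state=OPEN
  event#8 t=17s outcome=S: state=OPEN
  event#9 t=19s outcome=S: state=CLOSED
  event#10 t=21s outcome=F: state=CLOSED
  event#11 t=23s outcome=S: state=CLOSED
  event#12 t=26s outcome=S: state=CLOSED
  event#13 t=29s outcome=S: state=CLOSED
  event#14 t=31s outcome=S: state=CLOSED

Answer: CCCCOOOOCCCCCC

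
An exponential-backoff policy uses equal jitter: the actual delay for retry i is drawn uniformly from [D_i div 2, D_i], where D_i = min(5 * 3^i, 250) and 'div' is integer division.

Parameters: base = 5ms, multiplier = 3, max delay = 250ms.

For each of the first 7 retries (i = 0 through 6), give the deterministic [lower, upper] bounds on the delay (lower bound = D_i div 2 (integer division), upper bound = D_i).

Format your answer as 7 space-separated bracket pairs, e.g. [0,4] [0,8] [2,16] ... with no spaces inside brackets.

Answer: [2,5] [7,15] [22,45] [67,135] [125,250] [125,250] [125,250]

Derivation:
Computing bounds per retry:
  i=0: D_i=min(5*3^0,250)=5, bounds=[2,5]
  i=1: D_i=min(5*3^1,250)=15, bounds=[7,15]
  i=2: D_i=min(5*3^2,250)=45, bounds=[22,45]
  i=3: D_i=min(5*3^3,250)=135, bounds=[67,135]
  i=4: D_i=min(5*3^4,250)=250, bounds=[125,250]
  i=5: D_i=min(5*3^5,250)=250, bounds=[125,250]
  i=6: D_i=min(5*3^6,250)=250, bounds=[125,250]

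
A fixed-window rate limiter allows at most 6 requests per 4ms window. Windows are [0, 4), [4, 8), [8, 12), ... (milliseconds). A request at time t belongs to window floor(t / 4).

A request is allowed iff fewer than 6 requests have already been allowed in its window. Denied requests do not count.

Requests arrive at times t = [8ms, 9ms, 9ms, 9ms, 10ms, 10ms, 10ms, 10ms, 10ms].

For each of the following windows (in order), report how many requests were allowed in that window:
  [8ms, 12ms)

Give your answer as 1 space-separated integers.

Processing requests:
  req#1 t=8ms (window 2): ALLOW
  req#2 t=9ms (window 2): ALLOW
  req#3 t=9ms (window 2): ALLOW
  req#4 t=9ms (window 2): ALLOW
  req#5 t=10ms (window 2): ALLOW
  req#6 t=10ms (window 2): ALLOW
  req#7 t=10ms (window 2): DENY
  req#8 t=10ms (window 2): DENY
  req#9 t=10ms (window 2): DENY

Allowed counts by window: 6

Answer: 6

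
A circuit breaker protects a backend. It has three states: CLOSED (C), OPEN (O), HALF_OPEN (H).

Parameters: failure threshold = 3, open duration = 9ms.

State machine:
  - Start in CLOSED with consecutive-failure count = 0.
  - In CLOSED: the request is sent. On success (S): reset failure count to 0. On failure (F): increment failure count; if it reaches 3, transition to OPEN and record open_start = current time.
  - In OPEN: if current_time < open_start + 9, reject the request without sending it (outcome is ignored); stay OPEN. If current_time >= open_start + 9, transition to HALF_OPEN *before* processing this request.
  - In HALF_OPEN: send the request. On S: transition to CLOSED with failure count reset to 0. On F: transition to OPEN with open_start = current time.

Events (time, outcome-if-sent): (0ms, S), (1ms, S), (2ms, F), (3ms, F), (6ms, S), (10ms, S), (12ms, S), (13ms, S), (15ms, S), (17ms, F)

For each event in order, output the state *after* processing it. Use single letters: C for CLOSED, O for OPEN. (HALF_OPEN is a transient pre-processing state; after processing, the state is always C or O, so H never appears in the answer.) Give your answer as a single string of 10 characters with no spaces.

State after each event:
  event#1 t=0ms outcome=S: state=CLOSED
  event#2 t=1ms outcome=S: state=CLOSED
  event#3 t=2ms outcome=F: state=CLOSED
  event#4 t=3ms outcome=F: state=CLOSED
  event#5 t=6ms outcome=S: state=CLOSED
  event#6 t=10ms outcome=S: state=CLOSED
  event#7 t=12ms outcome=S: state=CLOSED
  event#8 t=13ms outcome=S: state=CLOSED
  event#9 t=15ms outcome=S: state=CLOSED
  event#10 t=17ms outcome=F: state=CLOSED

Answer: CCCCCCCCCC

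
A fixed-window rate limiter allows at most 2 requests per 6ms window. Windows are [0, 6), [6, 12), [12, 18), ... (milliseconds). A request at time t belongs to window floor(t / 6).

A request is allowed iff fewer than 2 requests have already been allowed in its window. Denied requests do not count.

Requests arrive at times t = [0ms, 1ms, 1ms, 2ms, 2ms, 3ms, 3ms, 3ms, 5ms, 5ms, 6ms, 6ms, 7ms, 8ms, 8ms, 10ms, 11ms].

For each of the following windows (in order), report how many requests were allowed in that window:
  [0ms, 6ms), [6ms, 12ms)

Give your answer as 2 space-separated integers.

Processing requests:
  req#1 t=0ms (window 0): ALLOW
  req#2 t=1ms (window 0): ALLOW
  req#3 t=1ms (window 0): DENY
  req#4 t=2ms (window 0): DENY
  req#5 t=2ms (window 0): DENY
  req#6 t=3ms (window 0): DENY
  req#7 t=3ms (window 0): DENY
  req#8 t=3ms (window 0): DENY
  req#9 t=5ms (window 0): DENY
  req#10 t=5ms (window 0): DENY
  req#11 t=6ms (window 1): ALLOW
  req#12 t=6ms (window 1): ALLOW
  req#13 t=7ms (window 1): DENY
  req#14 t=8ms (window 1): DENY
  req#15 t=8ms (window 1): DENY
  req#16 t=10ms (window 1): DENY
  req#17 t=11ms (window 1): DENY

Allowed counts by window: 2 2

Answer: 2 2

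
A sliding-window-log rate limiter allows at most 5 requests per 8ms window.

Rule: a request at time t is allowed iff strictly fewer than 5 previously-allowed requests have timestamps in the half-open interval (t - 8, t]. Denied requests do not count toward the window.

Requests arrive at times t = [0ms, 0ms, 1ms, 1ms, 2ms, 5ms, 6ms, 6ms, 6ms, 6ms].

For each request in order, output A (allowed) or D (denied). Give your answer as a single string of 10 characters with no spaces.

Tracking allowed requests in the window:
  req#1 t=0ms: ALLOW
  req#2 t=0ms: ALLOW
  req#3 t=1ms: ALLOW
  req#4 t=1ms: ALLOW
  req#5 t=2ms: ALLOW
  req#6 t=5ms: DENY
  req#7 t=6ms: DENY
  req#8 t=6ms: DENY
  req#9 t=6ms: DENY
  req#10 t=6ms: DENY

Answer: AAAAADDDDD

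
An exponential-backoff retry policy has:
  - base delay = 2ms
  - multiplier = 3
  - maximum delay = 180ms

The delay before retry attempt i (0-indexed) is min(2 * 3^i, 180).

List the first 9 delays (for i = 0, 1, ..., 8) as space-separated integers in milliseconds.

Answer: 2 6 18 54 162 180 180 180 180

Derivation:
Computing each delay:
  i=0: min(2*3^0, 180) = 2
  i=1: min(2*3^1, 180) = 6
  i=2: min(2*3^2, 180) = 18
  i=3: min(2*3^3, 180) = 54
  i=4: min(2*3^4, 180) = 162
  i=5: min(2*3^5, 180) = 180
  i=6: min(2*3^6, 180) = 180
  i=7: min(2*3^7, 180) = 180
  i=8: min(2*3^8, 180) = 180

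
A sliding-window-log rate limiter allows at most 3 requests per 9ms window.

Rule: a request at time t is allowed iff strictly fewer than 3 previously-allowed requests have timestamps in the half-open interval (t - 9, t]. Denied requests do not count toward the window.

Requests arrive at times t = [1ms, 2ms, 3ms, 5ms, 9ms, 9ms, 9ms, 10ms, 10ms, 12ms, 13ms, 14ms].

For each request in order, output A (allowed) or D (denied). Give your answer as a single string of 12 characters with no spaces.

Answer: AAADDDDADAAD

Derivation:
Tracking allowed requests in the window:
  req#1 t=1ms: ALLOW
  req#2 t=2ms: ALLOW
  req#3 t=3ms: ALLOW
  req#4 t=5ms: DENY
  req#5 t=9ms: DENY
  req#6 t=9ms: DENY
  req#7 t=9ms: DENY
  req#8 t=10ms: ALLOW
  req#9 t=10ms: DENY
  req#10 t=12ms: ALLOW
  req#11 t=13ms: ALLOW
  req#12 t=14ms: DENY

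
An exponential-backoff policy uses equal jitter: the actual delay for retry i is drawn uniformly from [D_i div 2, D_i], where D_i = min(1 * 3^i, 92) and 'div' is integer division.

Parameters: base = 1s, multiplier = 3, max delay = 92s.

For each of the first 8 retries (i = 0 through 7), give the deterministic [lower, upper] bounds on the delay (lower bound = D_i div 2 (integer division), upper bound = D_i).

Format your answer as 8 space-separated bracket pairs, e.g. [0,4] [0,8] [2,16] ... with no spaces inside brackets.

Computing bounds per retry:
  i=0: D_i=min(1*3^0,92)=1, bounds=[0,1]
  i=1: D_i=min(1*3^1,92)=3, bounds=[1,3]
  i=2: D_i=min(1*3^2,92)=9, bounds=[4,9]
  i=3: D_i=min(1*3^3,92)=27, bounds=[13,27]
  i=4: D_i=min(1*3^4,92)=81, bounds=[40,81]
  i=5: D_i=min(1*3^5,92)=92, bounds=[46,92]
  i=6: D_i=min(1*3^6,92)=92, bounds=[46,92]
  i=7: D_i=min(1*3^7,92)=92, bounds=[46,92]

Answer: [0,1] [1,3] [4,9] [13,27] [40,81] [46,92] [46,92] [46,92]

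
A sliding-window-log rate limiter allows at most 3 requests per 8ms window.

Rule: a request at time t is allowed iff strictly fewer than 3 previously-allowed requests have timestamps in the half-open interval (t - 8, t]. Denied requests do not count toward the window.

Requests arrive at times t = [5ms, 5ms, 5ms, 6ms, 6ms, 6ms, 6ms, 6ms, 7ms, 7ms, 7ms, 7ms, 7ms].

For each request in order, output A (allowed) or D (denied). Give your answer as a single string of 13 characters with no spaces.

Answer: AAADDDDDDDDDD

Derivation:
Tracking allowed requests in the window:
  req#1 t=5ms: ALLOW
  req#2 t=5ms: ALLOW
  req#3 t=5ms: ALLOW
  req#4 t=6ms: DENY
  req#5 t=6ms: DENY
  req#6 t=6ms: DENY
  req#7 t=6ms: DENY
  req#8 t=6ms: DENY
  req#9 t=7ms: DENY
  req#10 t=7ms: DENY
  req#11 t=7ms: DENY
  req#12 t=7ms: DENY
  req#13 t=7ms: DENY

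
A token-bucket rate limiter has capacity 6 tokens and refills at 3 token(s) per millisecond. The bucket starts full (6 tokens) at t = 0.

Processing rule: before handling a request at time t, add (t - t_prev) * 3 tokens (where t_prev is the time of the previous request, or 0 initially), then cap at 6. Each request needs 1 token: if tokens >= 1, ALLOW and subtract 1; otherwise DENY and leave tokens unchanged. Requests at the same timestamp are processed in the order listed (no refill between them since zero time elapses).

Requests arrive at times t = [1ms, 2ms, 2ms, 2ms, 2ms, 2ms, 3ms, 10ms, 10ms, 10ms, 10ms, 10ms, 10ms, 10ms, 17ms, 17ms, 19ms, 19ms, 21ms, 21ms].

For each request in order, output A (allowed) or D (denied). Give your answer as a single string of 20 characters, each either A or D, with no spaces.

Simulating step by step:
  req#1 t=1ms: ALLOW
  req#2 t=2ms: ALLOW
  req#3 t=2ms: ALLOW
  req#4 t=2ms: ALLOW
  req#5 t=2ms: ALLOW
  req#6 t=2ms: ALLOW
  req#7 t=3ms: ALLOW
  req#8 t=10ms: ALLOW
  req#9 t=10ms: ALLOW
  req#10 t=10ms: ALLOW
  req#11 t=10ms: ALLOW
  req#12 t=10ms: ALLOW
  req#13 t=10ms: ALLOW
  req#14 t=10ms: DENY
  req#15 t=17ms: ALLOW
  req#16 t=17ms: ALLOW
  req#17 t=19ms: ALLOW
  req#18 t=19ms: ALLOW
  req#19 t=21ms: ALLOW
  req#20 t=21ms: ALLOW

Answer: AAAAAAAAAAAAADAAAAAA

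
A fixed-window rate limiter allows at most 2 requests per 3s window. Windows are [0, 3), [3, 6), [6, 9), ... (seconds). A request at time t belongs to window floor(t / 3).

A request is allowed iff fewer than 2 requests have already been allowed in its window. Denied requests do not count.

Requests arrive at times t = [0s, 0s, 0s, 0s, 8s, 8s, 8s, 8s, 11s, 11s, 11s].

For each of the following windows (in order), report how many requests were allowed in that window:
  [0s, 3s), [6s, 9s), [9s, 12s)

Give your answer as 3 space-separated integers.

Answer: 2 2 2

Derivation:
Processing requests:
  req#1 t=0s (window 0): ALLOW
  req#2 t=0s (window 0): ALLOW
  req#3 t=0s (window 0): DENY
  req#4 t=0s (window 0): DENY
  req#5 t=8s (window 2): ALLOW
  req#6 t=8s (window 2): ALLOW
  req#7 t=8s (window 2): DENY
  req#8 t=8s (window 2): DENY
  req#9 t=11s (window 3): ALLOW
  req#10 t=11s (window 3): ALLOW
  req#11 t=11s (window 3): DENY

Allowed counts by window: 2 2 2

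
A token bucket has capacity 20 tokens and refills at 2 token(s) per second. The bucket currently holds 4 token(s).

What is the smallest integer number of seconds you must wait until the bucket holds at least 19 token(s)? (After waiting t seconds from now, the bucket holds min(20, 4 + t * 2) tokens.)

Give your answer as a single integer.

Answer: 8

Derivation:
Need 4 + t * 2 >= 19, so t >= 15/2.
Smallest integer t = ceil(15/2) = 8.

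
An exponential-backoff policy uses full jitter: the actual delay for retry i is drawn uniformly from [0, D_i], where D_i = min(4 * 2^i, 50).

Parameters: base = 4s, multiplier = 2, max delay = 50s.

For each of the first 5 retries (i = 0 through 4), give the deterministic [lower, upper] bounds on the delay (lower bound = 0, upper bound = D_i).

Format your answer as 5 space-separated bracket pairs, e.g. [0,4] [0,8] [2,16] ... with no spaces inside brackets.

Answer: [0,4] [0,8] [0,16] [0,32] [0,50]

Derivation:
Computing bounds per retry:
  i=0: D_i=min(4*2^0,50)=4, bounds=[0,4]
  i=1: D_i=min(4*2^1,50)=8, bounds=[0,8]
  i=2: D_i=min(4*2^2,50)=16, bounds=[0,16]
  i=3: D_i=min(4*2^3,50)=32, bounds=[0,32]
  i=4: D_i=min(4*2^4,50)=50, bounds=[0,50]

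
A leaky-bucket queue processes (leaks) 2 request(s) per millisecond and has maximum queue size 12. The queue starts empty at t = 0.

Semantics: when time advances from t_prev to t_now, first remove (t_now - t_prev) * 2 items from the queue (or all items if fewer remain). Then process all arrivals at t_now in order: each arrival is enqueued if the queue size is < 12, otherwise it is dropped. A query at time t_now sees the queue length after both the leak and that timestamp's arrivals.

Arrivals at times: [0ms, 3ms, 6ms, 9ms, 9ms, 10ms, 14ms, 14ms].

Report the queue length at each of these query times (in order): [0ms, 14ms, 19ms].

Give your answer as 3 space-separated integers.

Queue lengths at query times:
  query t=0ms: backlog = 1
  query t=14ms: backlog = 2
  query t=19ms: backlog = 0

Answer: 1 2 0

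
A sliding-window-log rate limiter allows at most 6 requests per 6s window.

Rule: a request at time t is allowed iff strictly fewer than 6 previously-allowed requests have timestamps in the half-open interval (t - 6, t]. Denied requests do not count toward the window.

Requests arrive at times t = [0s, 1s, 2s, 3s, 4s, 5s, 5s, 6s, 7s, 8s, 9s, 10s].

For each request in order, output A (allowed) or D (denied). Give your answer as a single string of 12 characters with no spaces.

Answer: AAAAAADAAAAA

Derivation:
Tracking allowed requests in the window:
  req#1 t=0s: ALLOW
  req#2 t=1s: ALLOW
  req#3 t=2s: ALLOW
  req#4 t=3s: ALLOW
  req#5 t=4s: ALLOW
  req#6 t=5s: ALLOW
  req#7 t=5s: DENY
  req#8 t=6s: ALLOW
  req#9 t=7s: ALLOW
  req#10 t=8s: ALLOW
  req#11 t=9s: ALLOW
  req#12 t=10s: ALLOW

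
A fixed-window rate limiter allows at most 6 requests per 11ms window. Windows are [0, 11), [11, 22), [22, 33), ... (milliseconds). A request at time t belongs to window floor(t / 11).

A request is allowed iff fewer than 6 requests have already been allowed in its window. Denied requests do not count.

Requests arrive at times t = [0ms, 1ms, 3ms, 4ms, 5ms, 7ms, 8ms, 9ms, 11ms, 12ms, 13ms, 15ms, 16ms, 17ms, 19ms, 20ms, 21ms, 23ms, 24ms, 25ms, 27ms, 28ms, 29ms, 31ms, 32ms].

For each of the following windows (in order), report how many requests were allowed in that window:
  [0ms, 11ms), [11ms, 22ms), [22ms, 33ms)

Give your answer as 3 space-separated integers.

Answer: 6 6 6

Derivation:
Processing requests:
  req#1 t=0ms (window 0): ALLOW
  req#2 t=1ms (window 0): ALLOW
  req#3 t=3ms (window 0): ALLOW
  req#4 t=4ms (window 0): ALLOW
  req#5 t=5ms (window 0): ALLOW
  req#6 t=7ms (window 0): ALLOW
  req#7 t=8ms (window 0): DENY
  req#8 t=9ms (window 0): DENY
  req#9 t=11ms (window 1): ALLOW
  req#10 t=12ms (window 1): ALLOW
  req#11 t=13ms (window 1): ALLOW
  req#12 t=15ms (window 1): ALLOW
  req#13 t=16ms (window 1): ALLOW
  req#14 t=17ms (window 1): ALLOW
  req#15 t=19ms (window 1): DENY
  req#16 t=20ms (window 1): DENY
  req#17 t=21ms (window 1): DENY
  req#18 t=23ms (window 2): ALLOW
  req#19 t=24ms (window 2): ALLOW
  req#20 t=25ms (window 2): ALLOW
  req#21 t=27ms (window 2): ALLOW
  req#22 t=28ms (window 2): ALLOW
  req#23 t=29ms (window 2): ALLOW
  req#24 t=31ms (window 2): DENY
  req#25 t=32ms (window 2): DENY

Allowed counts by window: 6 6 6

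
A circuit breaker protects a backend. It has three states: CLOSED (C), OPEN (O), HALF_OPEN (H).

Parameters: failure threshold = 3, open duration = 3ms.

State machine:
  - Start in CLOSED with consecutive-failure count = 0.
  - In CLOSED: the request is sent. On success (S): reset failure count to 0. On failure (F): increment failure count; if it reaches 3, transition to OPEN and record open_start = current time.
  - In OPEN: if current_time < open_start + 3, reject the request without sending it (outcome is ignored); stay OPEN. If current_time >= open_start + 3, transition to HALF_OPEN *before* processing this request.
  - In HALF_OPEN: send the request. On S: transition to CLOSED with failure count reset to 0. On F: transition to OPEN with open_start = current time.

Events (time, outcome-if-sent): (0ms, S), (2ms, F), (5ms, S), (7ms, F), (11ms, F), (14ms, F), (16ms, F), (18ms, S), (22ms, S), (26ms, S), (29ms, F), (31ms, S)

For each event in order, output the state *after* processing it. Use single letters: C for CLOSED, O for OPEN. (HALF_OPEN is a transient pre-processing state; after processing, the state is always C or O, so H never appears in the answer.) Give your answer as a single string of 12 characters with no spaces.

Answer: CCCCCOOCCCCC

Derivation:
State after each event:
  event#1 t=0ms outcome=S: state=CLOSED
  event#2 t=2ms outcome=F: state=CLOSED
  event#3 t=5ms outcome=S: state=CLOSED
  event#4 t=7ms outcome=F: state=CLOSED
  event#5 t=11ms outcome=F: state=CLOSED
  event#6 t=14ms outcome=F: state=OPEN
  event#7 t=16ms outcome=F: state=OPEN
  event#8 t=18ms outcome=S: state=CLOSED
  event#9 t=22ms outcome=S: state=CLOSED
  event#10 t=26ms outcome=S: state=CLOSED
  event#11 t=29ms outcome=F: state=CLOSED
  event#12 t=31ms outcome=S: state=CLOSED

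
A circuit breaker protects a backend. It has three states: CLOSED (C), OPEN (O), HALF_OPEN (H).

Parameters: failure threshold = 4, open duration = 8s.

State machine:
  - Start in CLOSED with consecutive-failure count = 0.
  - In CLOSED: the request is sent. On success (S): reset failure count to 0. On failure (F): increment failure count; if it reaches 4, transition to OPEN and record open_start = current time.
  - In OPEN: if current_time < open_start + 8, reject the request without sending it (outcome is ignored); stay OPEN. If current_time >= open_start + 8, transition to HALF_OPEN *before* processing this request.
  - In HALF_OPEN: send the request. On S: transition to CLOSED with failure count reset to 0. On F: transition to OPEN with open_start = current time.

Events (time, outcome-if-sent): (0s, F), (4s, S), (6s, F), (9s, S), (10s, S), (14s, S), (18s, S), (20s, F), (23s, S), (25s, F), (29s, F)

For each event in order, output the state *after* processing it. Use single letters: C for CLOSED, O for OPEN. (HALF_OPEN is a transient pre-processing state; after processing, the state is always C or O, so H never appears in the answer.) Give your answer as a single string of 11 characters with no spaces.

State after each event:
  event#1 t=0s outcome=F: state=CLOSED
  event#2 t=4s outcome=S: state=CLOSED
  event#3 t=6s outcome=F: state=CLOSED
  event#4 t=9s outcome=S: state=CLOSED
  event#5 t=10s outcome=S: state=CLOSED
  event#6 t=14s outcome=S: state=CLOSED
  event#7 t=18s outcome=S: state=CLOSED
  event#8 t=20s outcome=F: state=CLOSED
  event#9 t=23s outcome=S: state=CLOSED
  event#10 t=25s outcome=F: state=CLOSED
  event#11 t=29s outcome=F: state=CLOSED

Answer: CCCCCCCCCCC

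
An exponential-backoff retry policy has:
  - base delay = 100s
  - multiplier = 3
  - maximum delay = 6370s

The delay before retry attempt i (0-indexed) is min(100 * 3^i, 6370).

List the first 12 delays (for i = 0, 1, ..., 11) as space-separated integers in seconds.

Computing each delay:
  i=0: min(100*3^0, 6370) = 100
  i=1: min(100*3^1, 6370) = 300
  i=2: min(100*3^2, 6370) = 900
  i=3: min(100*3^3, 6370) = 2700
  i=4: min(100*3^4, 6370) = 6370
  i=5: min(100*3^5, 6370) = 6370
  i=6: min(100*3^6, 6370) = 6370
  i=7: min(100*3^7, 6370) = 6370
  i=8: min(100*3^8, 6370) = 6370
  i=9: min(100*3^9, 6370) = 6370
  i=10: min(100*3^10, 6370) = 6370
  i=11: min(100*3^11, 6370) = 6370

Answer: 100 300 900 2700 6370 6370 6370 6370 6370 6370 6370 6370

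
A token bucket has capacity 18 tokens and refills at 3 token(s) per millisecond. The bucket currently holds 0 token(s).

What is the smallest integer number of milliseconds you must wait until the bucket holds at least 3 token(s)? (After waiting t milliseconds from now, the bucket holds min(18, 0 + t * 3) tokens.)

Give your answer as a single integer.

Answer: 1

Derivation:
Need 0 + t * 3 >= 3, so t >= 3/3.
Smallest integer t = ceil(3/3) = 1.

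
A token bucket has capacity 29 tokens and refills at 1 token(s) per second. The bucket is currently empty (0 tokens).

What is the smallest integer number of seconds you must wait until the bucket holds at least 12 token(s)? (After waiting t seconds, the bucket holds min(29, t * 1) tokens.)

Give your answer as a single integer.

Need t * 1 >= 12, so t >= 12/1.
Smallest integer t = ceil(12/1) = 12.

Answer: 12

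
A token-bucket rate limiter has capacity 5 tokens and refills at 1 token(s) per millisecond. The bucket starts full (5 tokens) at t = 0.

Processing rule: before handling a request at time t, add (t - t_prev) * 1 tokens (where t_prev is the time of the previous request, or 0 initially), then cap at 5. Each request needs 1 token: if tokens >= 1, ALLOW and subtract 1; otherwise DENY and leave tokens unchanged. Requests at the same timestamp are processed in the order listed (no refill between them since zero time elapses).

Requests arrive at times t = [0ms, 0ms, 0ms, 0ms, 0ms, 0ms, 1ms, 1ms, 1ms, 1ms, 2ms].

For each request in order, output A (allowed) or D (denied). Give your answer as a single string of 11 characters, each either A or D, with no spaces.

Simulating step by step:
  req#1 t=0ms: ALLOW
  req#2 t=0ms: ALLOW
  req#3 t=0ms: ALLOW
  req#4 t=0ms: ALLOW
  req#5 t=0ms: ALLOW
  req#6 t=0ms: DENY
  req#7 t=1ms: ALLOW
  req#8 t=1ms: DENY
  req#9 t=1ms: DENY
  req#10 t=1ms: DENY
  req#11 t=2ms: ALLOW

Answer: AAAAADADDDA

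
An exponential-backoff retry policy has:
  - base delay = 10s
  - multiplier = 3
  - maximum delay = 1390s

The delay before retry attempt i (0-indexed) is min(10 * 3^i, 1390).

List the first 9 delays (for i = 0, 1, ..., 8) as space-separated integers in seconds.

Computing each delay:
  i=0: min(10*3^0, 1390) = 10
  i=1: min(10*3^1, 1390) = 30
  i=2: min(10*3^2, 1390) = 90
  i=3: min(10*3^3, 1390) = 270
  i=4: min(10*3^4, 1390) = 810
  i=5: min(10*3^5, 1390) = 1390
  i=6: min(10*3^6, 1390) = 1390
  i=7: min(10*3^7, 1390) = 1390
  i=8: min(10*3^8, 1390) = 1390

Answer: 10 30 90 270 810 1390 1390 1390 1390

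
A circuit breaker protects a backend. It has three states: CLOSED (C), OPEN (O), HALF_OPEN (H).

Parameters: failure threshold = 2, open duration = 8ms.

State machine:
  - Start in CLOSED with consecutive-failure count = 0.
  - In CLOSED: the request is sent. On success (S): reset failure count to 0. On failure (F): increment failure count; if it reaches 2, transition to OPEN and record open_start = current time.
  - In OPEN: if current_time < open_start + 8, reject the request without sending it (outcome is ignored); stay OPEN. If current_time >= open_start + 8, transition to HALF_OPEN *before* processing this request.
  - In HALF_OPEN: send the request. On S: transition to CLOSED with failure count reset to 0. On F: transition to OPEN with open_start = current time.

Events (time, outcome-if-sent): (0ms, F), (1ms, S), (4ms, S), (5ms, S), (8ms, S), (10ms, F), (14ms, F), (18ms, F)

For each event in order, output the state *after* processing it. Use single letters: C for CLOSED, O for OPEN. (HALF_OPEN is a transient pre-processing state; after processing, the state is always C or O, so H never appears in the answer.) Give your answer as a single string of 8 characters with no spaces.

Answer: CCCCCCOO

Derivation:
State after each event:
  event#1 t=0ms outcome=F: state=CLOSED
  event#2 t=1ms outcome=S: state=CLOSED
  event#3 t=4ms outcome=S: state=CLOSED
  event#4 t=5ms outcome=S: state=CLOSED
  event#5 t=8ms outcome=S: state=CLOSED
  event#6 t=10ms outcome=F: state=CLOSED
  event#7 t=14ms outcome=F: state=OPEN
  event#8 t=18ms outcome=F: state=OPEN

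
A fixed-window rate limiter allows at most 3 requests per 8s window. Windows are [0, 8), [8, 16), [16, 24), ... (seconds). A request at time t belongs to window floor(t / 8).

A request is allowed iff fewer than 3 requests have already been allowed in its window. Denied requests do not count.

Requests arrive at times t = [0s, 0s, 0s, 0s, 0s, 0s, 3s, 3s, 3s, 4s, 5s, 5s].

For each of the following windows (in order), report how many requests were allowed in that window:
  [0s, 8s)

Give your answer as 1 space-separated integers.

Answer: 3

Derivation:
Processing requests:
  req#1 t=0s (window 0): ALLOW
  req#2 t=0s (window 0): ALLOW
  req#3 t=0s (window 0): ALLOW
  req#4 t=0s (window 0): DENY
  req#5 t=0s (window 0): DENY
  req#6 t=0s (window 0): DENY
  req#7 t=3s (window 0): DENY
  req#8 t=3s (window 0): DENY
  req#9 t=3s (window 0): DENY
  req#10 t=4s (window 0): DENY
  req#11 t=5s (window 0): DENY
  req#12 t=5s (window 0): DENY

Allowed counts by window: 3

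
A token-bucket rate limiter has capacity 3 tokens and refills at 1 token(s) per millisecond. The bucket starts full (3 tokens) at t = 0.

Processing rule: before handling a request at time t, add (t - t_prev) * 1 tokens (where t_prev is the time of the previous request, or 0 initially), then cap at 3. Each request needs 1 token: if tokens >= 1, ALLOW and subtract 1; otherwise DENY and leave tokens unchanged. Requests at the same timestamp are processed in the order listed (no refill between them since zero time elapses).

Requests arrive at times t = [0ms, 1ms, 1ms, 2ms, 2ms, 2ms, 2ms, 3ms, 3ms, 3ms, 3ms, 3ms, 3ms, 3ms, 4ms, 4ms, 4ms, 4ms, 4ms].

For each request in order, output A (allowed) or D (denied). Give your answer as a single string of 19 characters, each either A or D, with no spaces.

Simulating step by step:
  req#1 t=0ms: ALLOW
  req#2 t=1ms: ALLOW
  req#3 t=1ms: ALLOW
  req#4 t=2ms: ALLOW
  req#5 t=2ms: ALLOW
  req#6 t=2ms: DENY
  req#7 t=2ms: DENY
  req#8 t=3ms: ALLOW
  req#9 t=3ms: DENY
  req#10 t=3ms: DENY
  req#11 t=3ms: DENY
  req#12 t=3ms: DENY
  req#13 t=3ms: DENY
  req#14 t=3ms: DENY
  req#15 t=4ms: ALLOW
  req#16 t=4ms: DENY
  req#17 t=4ms: DENY
  req#18 t=4ms: DENY
  req#19 t=4ms: DENY

Answer: AAAAADDADDDDDDADDDD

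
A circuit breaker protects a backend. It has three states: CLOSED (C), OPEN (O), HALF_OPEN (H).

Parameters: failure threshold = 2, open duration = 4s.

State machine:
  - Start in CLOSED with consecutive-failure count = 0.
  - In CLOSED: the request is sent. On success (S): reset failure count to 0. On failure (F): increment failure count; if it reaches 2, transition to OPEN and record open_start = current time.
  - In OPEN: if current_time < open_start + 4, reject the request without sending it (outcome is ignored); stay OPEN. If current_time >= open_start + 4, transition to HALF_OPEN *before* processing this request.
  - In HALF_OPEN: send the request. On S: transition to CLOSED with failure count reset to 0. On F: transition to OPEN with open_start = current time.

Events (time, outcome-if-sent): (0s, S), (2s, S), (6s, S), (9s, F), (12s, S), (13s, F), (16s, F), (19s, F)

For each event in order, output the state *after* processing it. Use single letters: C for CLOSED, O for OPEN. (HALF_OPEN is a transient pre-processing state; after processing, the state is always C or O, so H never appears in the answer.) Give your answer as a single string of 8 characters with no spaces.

Answer: CCCCCCOO

Derivation:
State after each event:
  event#1 t=0s outcome=S: state=CLOSED
  event#2 t=2s outcome=S: state=CLOSED
  event#3 t=6s outcome=S: state=CLOSED
  event#4 t=9s outcome=F: state=CLOSED
  event#5 t=12s outcome=S: state=CLOSED
  event#6 t=13s outcome=F: state=CLOSED
  event#7 t=16s outcome=F: state=OPEN
  event#8 t=19s outcome=F: state=OPEN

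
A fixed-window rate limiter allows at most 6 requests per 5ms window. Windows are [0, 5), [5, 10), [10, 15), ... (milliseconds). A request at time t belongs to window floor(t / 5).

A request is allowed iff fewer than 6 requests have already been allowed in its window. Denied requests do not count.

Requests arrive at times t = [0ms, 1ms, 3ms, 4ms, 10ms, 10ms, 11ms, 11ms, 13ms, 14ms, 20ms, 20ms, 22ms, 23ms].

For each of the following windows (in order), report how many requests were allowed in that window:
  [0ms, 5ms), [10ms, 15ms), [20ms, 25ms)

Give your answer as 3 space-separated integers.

Answer: 4 6 4

Derivation:
Processing requests:
  req#1 t=0ms (window 0): ALLOW
  req#2 t=1ms (window 0): ALLOW
  req#3 t=3ms (window 0): ALLOW
  req#4 t=4ms (window 0): ALLOW
  req#5 t=10ms (window 2): ALLOW
  req#6 t=10ms (window 2): ALLOW
  req#7 t=11ms (window 2): ALLOW
  req#8 t=11ms (window 2): ALLOW
  req#9 t=13ms (window 2): ALLOW
  req#10 t=14ms (window 2): ALLOW
  req#11 t=20ms (window 4): ALLOW
  req#12 t=20ms (window 4): ALLOW
  req#13 t=22ms (window 4): ALLOW
  req#14 t=23ms (window 4): ALLOW

Allowed counts by window: 4 6 4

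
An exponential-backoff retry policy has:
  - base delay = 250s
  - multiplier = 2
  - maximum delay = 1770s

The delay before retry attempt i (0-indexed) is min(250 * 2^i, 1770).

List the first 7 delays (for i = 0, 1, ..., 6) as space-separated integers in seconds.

Answer: 250 500 1000 1770 1770 1770 1770

Derivation:
Computing each delay:
  i=0: min(250*2^0, 1770) = 250
  i=1: min(250*2^1, 1770) = 500
  i=2: min(250*2^2, 1770) = 1000
  i=3: min(250*2^3, 1770) = 1770
  i=4: min(250*2^4, 1770) = 1770
  i=5: min(250*2^5, 1770) = 1770
  i=6: min(250*2^6, 1770) = 1770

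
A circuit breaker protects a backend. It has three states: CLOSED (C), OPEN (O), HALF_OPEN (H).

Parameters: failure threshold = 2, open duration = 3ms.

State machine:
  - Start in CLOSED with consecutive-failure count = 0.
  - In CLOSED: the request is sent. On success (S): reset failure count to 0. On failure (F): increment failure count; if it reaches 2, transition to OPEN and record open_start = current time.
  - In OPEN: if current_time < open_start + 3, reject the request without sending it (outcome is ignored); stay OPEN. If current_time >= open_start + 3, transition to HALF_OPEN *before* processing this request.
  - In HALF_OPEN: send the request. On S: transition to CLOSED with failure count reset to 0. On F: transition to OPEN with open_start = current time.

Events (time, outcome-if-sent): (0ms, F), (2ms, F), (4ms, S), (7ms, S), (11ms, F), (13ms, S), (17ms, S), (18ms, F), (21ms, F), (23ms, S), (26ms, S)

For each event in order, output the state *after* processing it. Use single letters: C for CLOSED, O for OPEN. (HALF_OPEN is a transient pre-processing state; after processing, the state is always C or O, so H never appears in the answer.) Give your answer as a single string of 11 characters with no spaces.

Answer: COOCCCCCOOC

Derivation:
State after each event:
  event#1 t=0ms outcome=F: state=CLOSED
  event#2 t=2ms outcome=F: state=OPEN
  event#3 t=4ms outcome=S: state=OPEN
  event#4 t=7ms outcome=S: state=CLOSED
  event#5 t=11ms outcome=F: state=CLOSED
  event#6 t=13ms outcome=S: state=CLOSED
  event#7 t=17ms outcome=S: state=CLOSED
  event#8 t=18ms outcome=F: state=CLOSED
  event#9 t=21ms outcome=F: state=OPEN
  event#10 t=23ms outcome=S: state=OPEN
  event#11 t=26ms outcome=S: state=CLOSED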